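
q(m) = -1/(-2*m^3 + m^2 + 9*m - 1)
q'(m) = -(6*m^2 - 2*m - 9)/(-2*m^3 + m^2 + 9*m - 1)^2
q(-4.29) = -0.01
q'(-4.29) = -0.01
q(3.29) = 0.03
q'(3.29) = -0.05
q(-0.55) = 0.19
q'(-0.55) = 0.22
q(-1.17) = 0.14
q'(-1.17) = -0.03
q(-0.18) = 0.39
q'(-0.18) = 1.27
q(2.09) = -0.26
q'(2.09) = -0.85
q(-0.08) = 0.58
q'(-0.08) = 3.00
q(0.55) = -0.26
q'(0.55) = 0.54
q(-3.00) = -0.03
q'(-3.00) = -0.04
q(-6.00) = 0.00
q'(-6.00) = 0.00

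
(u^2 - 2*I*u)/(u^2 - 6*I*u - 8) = u/(u - 4*I)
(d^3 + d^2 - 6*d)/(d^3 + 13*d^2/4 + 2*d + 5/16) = 16*d*(d^2 + d - 6)/(16*d^3 + 52*d^2 + 32*d + 5)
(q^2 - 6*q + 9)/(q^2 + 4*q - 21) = (q - 3)/(q + 7)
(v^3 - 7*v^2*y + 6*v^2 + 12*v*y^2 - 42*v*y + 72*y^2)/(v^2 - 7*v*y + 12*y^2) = v + 6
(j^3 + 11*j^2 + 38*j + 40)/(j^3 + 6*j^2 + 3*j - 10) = (j + 4)/(j - 1)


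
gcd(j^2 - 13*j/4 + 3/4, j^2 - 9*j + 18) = j - 3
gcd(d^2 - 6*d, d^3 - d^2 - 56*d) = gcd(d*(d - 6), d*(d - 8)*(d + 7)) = d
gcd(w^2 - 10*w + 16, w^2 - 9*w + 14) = w - 2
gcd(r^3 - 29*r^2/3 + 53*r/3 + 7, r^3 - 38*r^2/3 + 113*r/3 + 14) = r^2 - 20*r/3 - 7/3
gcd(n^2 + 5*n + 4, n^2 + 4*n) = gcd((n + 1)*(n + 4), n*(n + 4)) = n + 4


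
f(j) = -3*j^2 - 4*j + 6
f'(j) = -6*j - 4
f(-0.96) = 7.08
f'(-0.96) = 1.76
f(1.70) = -9.47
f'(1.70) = -14.20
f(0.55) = 2.89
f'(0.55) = -7.30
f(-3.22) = -12.23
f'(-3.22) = 15.32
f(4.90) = -85.63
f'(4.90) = -33.40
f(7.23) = -179.74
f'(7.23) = -47.38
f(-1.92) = 2.62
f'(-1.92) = 7.52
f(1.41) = -5.60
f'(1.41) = -12.46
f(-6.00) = -78.00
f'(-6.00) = 32.00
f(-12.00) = -378.00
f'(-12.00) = 68.00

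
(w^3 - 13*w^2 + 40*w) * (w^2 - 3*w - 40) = w^5 - 16*w^4 + 39*w^3 + 400*w^2 - 1600*w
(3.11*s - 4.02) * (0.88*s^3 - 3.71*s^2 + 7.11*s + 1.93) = 2.7368*s^4 - 15.0757*s^3 + 37.0263*s^2 - 22.5799*s - 7.7586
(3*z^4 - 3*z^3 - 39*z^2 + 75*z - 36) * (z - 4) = 3*z^5 - 15*z^4 - 27*z^3 + 231*z^2 - 336*z + 144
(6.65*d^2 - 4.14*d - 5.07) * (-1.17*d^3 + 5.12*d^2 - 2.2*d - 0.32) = -7.7805*d^5 + 38.8918*d^4 - 29.8949*d^3 - 18.9784*d^2 + 12.4788*d + 1.6224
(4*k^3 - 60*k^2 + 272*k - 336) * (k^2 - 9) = 4*k^5 - 60*k^4 + 236*k^3 + 204*k^2 - 2448*k + 3024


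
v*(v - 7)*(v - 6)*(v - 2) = v^4 - 15*v^3 + 68*v^2 - 84*v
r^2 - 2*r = r*(r - 2)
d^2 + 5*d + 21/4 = (d + 3/2)*(d + 7/2)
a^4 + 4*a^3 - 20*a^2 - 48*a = a*(a - 4)*(a + 2)*(a + 6)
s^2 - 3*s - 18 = (s - 6)*(s + 3)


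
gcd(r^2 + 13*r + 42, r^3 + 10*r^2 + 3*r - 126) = r^2 + 13*r + 42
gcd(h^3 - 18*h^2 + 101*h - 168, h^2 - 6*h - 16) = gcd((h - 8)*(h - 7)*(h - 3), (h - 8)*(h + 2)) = h - 8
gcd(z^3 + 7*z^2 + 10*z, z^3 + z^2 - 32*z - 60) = z^2 + 7*z + 10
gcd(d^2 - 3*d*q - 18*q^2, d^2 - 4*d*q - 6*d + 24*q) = 1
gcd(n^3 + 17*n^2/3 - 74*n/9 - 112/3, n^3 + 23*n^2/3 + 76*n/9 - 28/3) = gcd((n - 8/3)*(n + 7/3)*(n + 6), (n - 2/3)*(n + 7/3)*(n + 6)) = n^2 + 25*n/3 + 14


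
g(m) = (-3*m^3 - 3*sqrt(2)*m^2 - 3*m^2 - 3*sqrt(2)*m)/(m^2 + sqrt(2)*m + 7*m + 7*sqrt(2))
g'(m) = (-2*m - 7 - sqrt(2))*(-3*m^3 - 3*sqrt(2)*m^2 - 3*m^2 - 3*sqrt(2)*m)/(m^2 + sqrt(2)*m + 7*m + 7*sqrt(2))^2 + (-9*m^2 - 6*sqrt(2)*m - 6*m - 3*sqrt(2))/(m^2 + sqrt(2)*m + 7*m + 7*sqrt(2)) = 3*(-m^2 - 14*m - 7)/(m^2 + 14*m + 49)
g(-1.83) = -0.88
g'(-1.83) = 1.71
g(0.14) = -0.07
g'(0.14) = -0.53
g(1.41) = -1.21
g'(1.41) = -1.22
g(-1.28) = -0.19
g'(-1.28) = 0.85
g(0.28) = -0.15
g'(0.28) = -0.62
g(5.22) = -7.97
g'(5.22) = -2.16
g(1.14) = -0.90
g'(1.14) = -1.10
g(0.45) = -0.26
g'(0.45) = -0.73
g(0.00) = 0.00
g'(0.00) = -0.43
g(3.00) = -3.60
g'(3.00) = -1.74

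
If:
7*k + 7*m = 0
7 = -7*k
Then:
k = -1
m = 1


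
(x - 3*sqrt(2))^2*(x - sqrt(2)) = x^3 - 7*sqrt(2)*x^2 + 30*x - 18*sqrt(2)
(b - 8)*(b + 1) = b^2 - 7*b - 8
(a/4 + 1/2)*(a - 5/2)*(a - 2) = a^3/4 - 5*a^2/8 - a + 5/2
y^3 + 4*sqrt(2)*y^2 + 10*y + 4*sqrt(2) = (y + sqrt(2))^2*(y + 2*sqrt(2))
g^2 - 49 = (g - 7)*(g + 7)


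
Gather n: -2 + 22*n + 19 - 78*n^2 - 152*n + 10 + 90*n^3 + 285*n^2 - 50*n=90*n^3 + 207*n^2 - 180*n + 27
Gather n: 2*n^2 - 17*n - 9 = 2*n^2 - 17*n - 9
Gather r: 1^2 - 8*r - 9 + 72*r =64*r - 8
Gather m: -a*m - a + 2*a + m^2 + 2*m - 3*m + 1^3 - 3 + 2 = a + m^2 + m*(-a - 1)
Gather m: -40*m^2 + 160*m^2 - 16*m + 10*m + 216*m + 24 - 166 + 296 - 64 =120*m^2 + 210*m + 90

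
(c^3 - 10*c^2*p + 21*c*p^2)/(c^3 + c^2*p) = (c^2 - 10*c*p + 21*p^2)/(c*(c + p))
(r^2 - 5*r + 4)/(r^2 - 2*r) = (r^2 - 5*r + 4)/(r*(r - 2))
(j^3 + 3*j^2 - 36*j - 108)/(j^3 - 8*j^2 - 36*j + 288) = (j + 3)/(j - 8)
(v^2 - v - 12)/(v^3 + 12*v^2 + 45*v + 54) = (v - 4)/(v^2 + 9*v + 18)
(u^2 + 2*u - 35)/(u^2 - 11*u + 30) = (u + 7)/(u - 6)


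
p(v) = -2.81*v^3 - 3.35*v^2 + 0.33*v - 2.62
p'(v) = -8.43*v^2 - 6.7*v + 0.33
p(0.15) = -2.66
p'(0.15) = -0.86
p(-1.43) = -1.73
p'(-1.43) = -7.33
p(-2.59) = 22.87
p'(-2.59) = -38.87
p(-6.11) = 511.26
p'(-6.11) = -273.44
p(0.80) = -5.94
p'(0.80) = -10.43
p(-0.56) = -3.36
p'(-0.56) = 1.44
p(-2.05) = 6.83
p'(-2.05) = -21.36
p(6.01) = -731.64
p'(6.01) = -344.43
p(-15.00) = 8722.43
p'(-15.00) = -1795.92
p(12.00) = -5336.74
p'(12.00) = -1293.99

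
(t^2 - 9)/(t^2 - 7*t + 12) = (t + 3)/(t - 4)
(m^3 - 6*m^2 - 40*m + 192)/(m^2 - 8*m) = m + 2 - 24/m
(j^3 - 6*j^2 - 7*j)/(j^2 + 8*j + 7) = j*(j - 7)/(j + 7)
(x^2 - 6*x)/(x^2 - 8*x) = (x - 6)/(x - 8)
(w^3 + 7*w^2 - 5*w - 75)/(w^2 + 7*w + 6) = (w^3 + 7*w^2 - 5*w - 75)/(w^2 + 7*w + 6)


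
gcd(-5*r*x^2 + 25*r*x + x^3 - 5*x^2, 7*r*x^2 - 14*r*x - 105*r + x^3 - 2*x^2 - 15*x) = x - 5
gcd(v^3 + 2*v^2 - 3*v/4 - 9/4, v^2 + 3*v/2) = v + 3/2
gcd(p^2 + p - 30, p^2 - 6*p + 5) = p - 5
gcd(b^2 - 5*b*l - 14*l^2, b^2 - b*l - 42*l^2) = b - 7*l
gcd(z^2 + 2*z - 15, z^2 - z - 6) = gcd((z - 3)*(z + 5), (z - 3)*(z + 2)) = z - 3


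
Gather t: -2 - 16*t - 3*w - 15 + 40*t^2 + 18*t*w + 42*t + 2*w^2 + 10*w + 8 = 40*t^2 + t*(18*w + 26) + 2*w^2 + 7*w - 9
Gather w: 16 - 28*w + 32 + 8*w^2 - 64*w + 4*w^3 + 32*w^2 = 4*w^3 + 40*w^2 - 92*w + 48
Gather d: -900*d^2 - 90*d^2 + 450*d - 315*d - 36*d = -990*d^2 + 99*d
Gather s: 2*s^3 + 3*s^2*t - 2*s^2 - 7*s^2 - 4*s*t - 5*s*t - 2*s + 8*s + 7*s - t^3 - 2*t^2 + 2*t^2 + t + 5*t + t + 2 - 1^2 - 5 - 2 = 2*s^3 + s^2*(3*t - 9) + s*(13 - 9*t) - t^3 + 7*t - 6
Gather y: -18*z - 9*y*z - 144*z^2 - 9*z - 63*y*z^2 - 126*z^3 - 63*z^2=y*(-63*z^2 - 9*z) - 126*z^3 - 207*z^2 - 27*z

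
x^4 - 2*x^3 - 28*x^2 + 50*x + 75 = (x - 5)*(x - 3)*(x + 1)*(x + 5)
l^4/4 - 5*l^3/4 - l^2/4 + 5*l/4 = l*(l/4 + 1/4)*(l - 5)*(l - 1)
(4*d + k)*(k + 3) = 4*d*k + 12*d + k^2 + 3*k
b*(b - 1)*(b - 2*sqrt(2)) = b^3 - 2*sqrt(2)*b^2 - b^2 + 2*sqrt(2)*b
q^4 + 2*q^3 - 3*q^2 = q^2*(q - 1)*(q + 3)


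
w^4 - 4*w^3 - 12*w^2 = w^2*(w - 6)*(w + 2)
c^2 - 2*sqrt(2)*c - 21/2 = (c - 7*sqrt(2)/2)*(c + 3*sqrt(2)/2)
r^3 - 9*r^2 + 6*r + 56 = (r - 7)*(r - 4)*(r + 2)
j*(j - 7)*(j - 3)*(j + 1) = j^4 - 9*j^3 + 11*j^2 + 21*j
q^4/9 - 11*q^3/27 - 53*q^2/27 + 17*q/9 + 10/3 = (q/3 + 1/3)*(q/3 + 1)*(q - 6)*(q - 5/3)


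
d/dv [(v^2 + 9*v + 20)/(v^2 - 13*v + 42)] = 22*(-v^2 + 2*v + 29)/(v^4 - 26*v^3 + 253*v^2 - 1092*v + 1764)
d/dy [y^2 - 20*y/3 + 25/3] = 2*y - 20/3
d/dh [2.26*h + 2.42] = 2.26000000000000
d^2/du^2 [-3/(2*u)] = -3/u^3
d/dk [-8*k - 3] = -8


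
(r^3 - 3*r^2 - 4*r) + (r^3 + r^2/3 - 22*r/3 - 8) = 2*r^3 - 8*r^2/3 - 34*r/3 - 8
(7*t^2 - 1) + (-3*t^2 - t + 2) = 4*t^2 - t + 1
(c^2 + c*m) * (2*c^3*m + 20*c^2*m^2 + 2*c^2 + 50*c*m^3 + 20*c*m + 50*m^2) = 2*c^5*m + 22*c^4*m^2 + 2*c^4 + 70*c^3*m^3 + 22*c^3*m + 50*c^2*m^4 + 70*c^2*m^2 + 50*c*m^3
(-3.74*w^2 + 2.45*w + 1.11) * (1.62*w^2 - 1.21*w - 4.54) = -6.0588*w^4 + 8.4944*w^3 + 15.8133*w^2 - 12.4661*w - 5.0394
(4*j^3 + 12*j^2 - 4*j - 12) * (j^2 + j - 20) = 4*j^5 + 16*j^4 - 72*j^3 - 256*j^2 + 68*j + 240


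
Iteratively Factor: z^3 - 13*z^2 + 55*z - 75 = (z - 3)*(z^2 - 10*z + 25) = (z - 5)*(z - 3)*(z - 5)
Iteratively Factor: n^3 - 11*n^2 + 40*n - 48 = (n - 4)*(n^2 - 7*n + 12) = (n - 4)*(n - 3)*(n - 4)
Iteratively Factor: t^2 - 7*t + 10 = (t - 5)*(t - 2)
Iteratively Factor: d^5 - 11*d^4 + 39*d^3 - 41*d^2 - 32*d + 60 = (d - 2)*(d^4 - 9*d^3 + 21*d^2 + d - 30) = (d - 3)*(d - 2)*(d^3 - 6*d^2 + 3*d + 10) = (d - 5)*(d - 3)*(d - 2)*(d^2 - d - 2) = (d - 5)*(d - 3)*(d - 2)^2*(d + 1)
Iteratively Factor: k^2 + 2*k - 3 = (k + 3)*(k - 1)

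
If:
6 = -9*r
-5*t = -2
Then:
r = -2/3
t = 2/5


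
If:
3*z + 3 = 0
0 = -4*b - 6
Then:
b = -3/2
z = -1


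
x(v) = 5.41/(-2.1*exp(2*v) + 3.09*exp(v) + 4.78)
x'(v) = 5.41*(4.2*exp(2*v) - 3.09*exp(v))/(-2.1*exp(2*v) + 3.09*exp(v) + 4.78)^2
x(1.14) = -0.89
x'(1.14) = 4.58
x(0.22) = 1.01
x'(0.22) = 0.50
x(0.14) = 0.97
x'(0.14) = 0.35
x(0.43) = 1.18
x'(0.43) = 1.34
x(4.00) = -0.00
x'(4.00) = 0.00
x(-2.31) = 1.07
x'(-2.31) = -0.06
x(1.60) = -0.17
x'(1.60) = 0.48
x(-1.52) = 1.01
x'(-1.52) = -0.09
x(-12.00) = 1.13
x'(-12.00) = 0.00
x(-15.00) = 1.13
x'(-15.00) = 0.00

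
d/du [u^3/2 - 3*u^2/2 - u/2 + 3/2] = 3*u^2/2 - 3*u - 1/2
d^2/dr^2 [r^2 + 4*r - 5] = 2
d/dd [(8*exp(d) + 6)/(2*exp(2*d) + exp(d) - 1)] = 2*(-(4*exp(d) + 1)*(4*exp(d) + 3) + 8*exp(2*d) + 4*exp(d) - 4)*exp(d)/(2*exp(2*d) + exp(d) - 1)^2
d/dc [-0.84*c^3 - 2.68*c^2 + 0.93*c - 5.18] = -2.52*c^2 - 5.36*c + 0.93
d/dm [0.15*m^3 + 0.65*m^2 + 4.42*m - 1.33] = 0.45*m^2 + 1.3*m + 4.42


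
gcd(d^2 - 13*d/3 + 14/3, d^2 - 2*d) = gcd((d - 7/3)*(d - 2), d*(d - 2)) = d - 2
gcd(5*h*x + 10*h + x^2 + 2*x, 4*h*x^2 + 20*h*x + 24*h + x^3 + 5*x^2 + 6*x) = x + 2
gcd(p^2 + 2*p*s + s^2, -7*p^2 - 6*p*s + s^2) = p + s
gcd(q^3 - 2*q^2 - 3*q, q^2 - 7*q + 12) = q - 3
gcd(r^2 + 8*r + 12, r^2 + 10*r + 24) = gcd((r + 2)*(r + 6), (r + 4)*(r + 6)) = r + 6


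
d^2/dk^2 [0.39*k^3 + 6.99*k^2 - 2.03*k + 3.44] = 2.34*k + 13.98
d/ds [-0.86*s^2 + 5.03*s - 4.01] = 5.03 - 1.72*s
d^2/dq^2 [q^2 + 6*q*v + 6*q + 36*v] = 2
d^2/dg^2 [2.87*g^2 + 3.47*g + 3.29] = 5.74000000000000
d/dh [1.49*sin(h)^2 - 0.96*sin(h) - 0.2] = (2.98*sin(h) - 0.96)*cos(h)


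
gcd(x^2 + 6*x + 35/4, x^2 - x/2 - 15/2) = x + 5/2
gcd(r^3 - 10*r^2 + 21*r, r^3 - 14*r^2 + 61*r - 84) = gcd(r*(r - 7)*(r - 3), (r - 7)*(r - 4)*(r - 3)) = r^2 - 10*r + 21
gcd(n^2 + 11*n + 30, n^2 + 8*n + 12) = n + 6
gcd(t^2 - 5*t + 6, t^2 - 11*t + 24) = t - 3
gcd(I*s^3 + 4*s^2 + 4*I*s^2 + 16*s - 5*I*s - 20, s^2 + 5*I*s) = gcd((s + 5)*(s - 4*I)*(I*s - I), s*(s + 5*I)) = 1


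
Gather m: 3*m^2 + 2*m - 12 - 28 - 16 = 3*m^2 + 2*m - 56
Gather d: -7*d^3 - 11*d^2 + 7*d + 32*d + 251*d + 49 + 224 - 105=-7*d^3 - 11*d^2 + 290*d + 168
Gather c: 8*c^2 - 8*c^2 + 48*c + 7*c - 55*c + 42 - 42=0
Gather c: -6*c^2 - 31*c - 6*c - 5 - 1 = -6*c^2 - 37*c - 6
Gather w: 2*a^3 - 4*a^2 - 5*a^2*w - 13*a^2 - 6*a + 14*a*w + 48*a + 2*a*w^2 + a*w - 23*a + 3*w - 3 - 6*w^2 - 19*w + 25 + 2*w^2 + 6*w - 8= 2*a^3 - 17*a^2 + 19*a + w^2*(2*a - 4) + w*(-5*a^2 + 15*a - 10) + 14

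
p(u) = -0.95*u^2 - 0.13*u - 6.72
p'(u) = -1.9*u - 0.13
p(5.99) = -41.58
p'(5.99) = -11.51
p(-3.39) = -17.20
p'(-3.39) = 6.31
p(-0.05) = -6.72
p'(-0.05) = -0.04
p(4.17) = -23.78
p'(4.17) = -8.05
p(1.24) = -8.34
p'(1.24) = -2.49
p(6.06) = -42.40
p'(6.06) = -11.64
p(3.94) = -21.98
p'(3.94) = -7.62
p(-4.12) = -22.31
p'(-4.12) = 7.70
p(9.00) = -84.84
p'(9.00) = -17.23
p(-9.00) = -82.50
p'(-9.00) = 16.97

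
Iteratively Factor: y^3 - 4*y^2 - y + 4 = (y - 1)*(y^2 - 3*y - 4) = (y - 1)*(y + 1)*(y - 4)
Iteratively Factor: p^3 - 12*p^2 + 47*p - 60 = (p - 4)*(p^2 - 8*p + 15) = (p - 4)*(p - 3)*(p - 5)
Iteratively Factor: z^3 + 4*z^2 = (z)*(z^2 + 4*z) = z^2*(z + 4)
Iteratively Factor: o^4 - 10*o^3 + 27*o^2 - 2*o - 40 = (o - 4)*(o^3 - 6*o^2 + 3*o + 10) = (o - 4)*(o - 2)*(o^2 - 4*o - 5) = (o - 5)*(o - 4)*(o - 2)*(o + 1)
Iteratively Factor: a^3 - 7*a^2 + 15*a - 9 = (a - 3)*(a^2 - 4*a + 3) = (a - 3)^2*(a - 1)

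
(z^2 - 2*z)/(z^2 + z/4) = 4*(z - 2)/(4*z + 1)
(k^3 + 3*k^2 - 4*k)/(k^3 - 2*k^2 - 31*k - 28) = k*(k - 1)/(k^2 - 6*k - 7)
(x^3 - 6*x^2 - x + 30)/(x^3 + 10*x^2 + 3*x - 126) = (x^2 - 3*x - 10)/(x^2 + 13*x + 42)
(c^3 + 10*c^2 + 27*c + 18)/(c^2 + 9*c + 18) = c + 1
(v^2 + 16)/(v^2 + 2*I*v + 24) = (v + 4*I)/(v + 6*I)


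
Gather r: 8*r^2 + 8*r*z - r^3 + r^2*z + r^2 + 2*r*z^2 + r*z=-r^3 + r^2*(z + 9) + r*(2*z^2 + 9*z)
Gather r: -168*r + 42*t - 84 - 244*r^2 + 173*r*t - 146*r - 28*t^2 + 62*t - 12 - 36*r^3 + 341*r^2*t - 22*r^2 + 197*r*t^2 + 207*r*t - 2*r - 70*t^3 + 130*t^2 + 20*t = -36*r^3 + r^2*(341*t - 266) + r*(197*t^2 + 380*t - 316) - 70*t^3 + 102*t^2 + 124*t - 96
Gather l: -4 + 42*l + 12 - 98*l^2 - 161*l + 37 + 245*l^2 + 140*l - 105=147*l^2 + 21*l - 60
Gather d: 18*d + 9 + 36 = 18*d + 45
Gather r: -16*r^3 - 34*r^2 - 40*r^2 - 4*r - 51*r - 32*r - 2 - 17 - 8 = -16*r^3 - 74*r^2 - 87*r - 27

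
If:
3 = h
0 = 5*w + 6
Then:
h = 3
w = -6/5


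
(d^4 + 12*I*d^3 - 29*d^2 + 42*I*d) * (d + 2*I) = d^5 + 14*I*d^4 - 53*d^3 - 16*I*d^2 - 84*d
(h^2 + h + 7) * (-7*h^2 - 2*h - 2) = -7*h^4 - 9*h^3 - 53*h^2 - 16*h - 14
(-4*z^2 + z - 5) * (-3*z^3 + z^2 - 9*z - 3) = 12*z^5 - 7*z^4 + 52*z^3 - 2*z^2 + 42*z + 15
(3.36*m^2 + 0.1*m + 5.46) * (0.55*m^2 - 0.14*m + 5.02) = 1.848*m^4 - 0.4154*m^3 + 19.8562*m^2 - 0.2624*m + 27.4092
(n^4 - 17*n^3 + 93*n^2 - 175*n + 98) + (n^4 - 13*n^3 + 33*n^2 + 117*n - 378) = 2*n^4 - 30*n^3 + 126*n^2 - 58*n - 280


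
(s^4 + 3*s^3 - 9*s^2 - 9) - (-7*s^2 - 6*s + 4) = s^4 + 3*s^3 - 2*s^2 + 6*s - 13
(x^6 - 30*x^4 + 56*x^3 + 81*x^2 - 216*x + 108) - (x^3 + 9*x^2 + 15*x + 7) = x^6 - 30*x^4 + 55*x^3 + 72*x^2 - 231*x + 101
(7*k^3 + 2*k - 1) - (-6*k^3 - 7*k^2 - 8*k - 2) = 13*k^3 + 7*k^2 + 10*k + 1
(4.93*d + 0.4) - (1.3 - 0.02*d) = 4.95*d - 0.9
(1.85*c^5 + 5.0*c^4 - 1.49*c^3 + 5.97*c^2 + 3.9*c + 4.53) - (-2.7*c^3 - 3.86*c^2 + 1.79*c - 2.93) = 1.85*c^5 + 5.0*c^4 + 1.21*c^3 + 9.83*c^2 + 2.11*c + 7.46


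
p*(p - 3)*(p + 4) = p^3 + p^2 - 12*p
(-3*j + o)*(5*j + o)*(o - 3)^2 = -15*j^2*o^2 + 90*j^2*o - 135*j^2 + 2*j*o^3 - 12*j*o^2 + 18*j*o + o^4 - 6*o^3 + 9*o^2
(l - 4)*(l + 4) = l^2 - 16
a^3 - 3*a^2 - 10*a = a*(a - 5)*(a + 2)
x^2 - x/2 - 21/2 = (x - 7/2)*(x + 3)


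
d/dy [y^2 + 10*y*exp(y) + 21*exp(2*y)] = 10*y*exp(y) + 2*y + 42*exp(2*y) + 10*exp(y)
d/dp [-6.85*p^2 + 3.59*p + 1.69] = 3.59 - 13.7*p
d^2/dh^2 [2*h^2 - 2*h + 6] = 4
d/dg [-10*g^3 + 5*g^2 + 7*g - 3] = -30*g^2 + 10*g + 7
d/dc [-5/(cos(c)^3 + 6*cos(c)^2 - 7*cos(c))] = 5*(-3*sin(c) + 7*sin(c)/cos(c)^2 - 12*tan(c))/((cos(c) - 1)^2*(cos(c) + 7)^2)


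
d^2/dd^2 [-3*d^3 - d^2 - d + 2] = -18*d - 2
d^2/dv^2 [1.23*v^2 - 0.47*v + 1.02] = 2.46000000000000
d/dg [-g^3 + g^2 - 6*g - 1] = -3*g^2 + 2*g - 6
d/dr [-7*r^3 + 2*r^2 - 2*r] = -21*r^2 + 4*r - 2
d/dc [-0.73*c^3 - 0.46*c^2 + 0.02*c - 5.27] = -2.19*c^2 - 0.92*c + 0.02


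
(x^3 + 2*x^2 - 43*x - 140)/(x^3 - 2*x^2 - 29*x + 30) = (x^2 - 3*x - 28)/(x^2 - 7*x + 6)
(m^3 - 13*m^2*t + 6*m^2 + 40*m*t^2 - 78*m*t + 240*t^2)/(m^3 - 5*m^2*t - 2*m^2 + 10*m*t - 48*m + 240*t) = (m - 8*t)/(m - 8)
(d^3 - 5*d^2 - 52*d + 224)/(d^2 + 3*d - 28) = d - 8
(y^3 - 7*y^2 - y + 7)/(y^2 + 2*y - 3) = (y^2 - 6*y - 7)/(y + 3)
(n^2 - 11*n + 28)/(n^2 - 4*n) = (n - 7)/n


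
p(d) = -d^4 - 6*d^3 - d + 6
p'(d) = -4*d^3 - 18*d^2 - 1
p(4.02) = -648.97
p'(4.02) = -551.75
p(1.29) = -10.94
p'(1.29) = -39.54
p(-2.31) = 53.79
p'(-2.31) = -47.74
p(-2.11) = 44.65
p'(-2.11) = -43.56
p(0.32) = 5.47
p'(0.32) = -2.97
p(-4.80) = 143.51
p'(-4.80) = 26.65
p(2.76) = -180.94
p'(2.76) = -222.22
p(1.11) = -4.83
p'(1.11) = -28.65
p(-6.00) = 12.00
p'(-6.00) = 215.00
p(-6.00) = 12.00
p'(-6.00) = 215.00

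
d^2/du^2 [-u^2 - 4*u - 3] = -2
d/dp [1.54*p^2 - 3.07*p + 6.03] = 3.08*p - 3.07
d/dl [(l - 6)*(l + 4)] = 2*l - 2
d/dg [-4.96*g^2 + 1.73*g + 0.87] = 1.73 - 9.92*g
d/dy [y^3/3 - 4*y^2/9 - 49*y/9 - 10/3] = y^2 - 8*y/9 - 49/9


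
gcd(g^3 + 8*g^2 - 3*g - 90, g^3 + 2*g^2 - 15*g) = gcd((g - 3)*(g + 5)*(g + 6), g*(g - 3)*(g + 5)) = g^2 + 2*g - 15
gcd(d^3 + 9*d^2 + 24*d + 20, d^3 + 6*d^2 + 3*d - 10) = d^2 + 7*d + 10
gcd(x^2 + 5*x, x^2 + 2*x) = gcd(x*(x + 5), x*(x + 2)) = x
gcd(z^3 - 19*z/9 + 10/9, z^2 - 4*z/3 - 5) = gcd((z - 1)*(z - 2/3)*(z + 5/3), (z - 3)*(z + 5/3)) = z + 5/3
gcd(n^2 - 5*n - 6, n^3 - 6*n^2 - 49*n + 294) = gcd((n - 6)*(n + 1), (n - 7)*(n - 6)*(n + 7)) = n - 6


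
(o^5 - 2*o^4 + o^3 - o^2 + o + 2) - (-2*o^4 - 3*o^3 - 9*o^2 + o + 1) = o^5 + 4*o^3 + 8*o^2 + 1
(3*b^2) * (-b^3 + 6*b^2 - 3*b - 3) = -3*b^5 + 18*b^4 - 9*b^3 - 9*b^2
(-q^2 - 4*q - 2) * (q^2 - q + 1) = -q^4 - 3*q^3 + q^2 - 2*q - 2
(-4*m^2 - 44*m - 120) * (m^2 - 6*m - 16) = -4*m^4 - 20*m^3 + 208*m^2 + 1424*m + 1920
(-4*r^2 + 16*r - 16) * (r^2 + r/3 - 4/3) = -4*r^4 + 44*r^3/3 - 16*r^2/3 - 80*r/3 + 64/3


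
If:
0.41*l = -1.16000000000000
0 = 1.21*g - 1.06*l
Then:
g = -2.48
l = -2.83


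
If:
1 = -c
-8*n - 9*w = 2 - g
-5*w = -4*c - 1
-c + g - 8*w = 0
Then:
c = -1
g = -29/5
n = -3/10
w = -3/5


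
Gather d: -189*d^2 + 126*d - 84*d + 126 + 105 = -189*d^2 + 42*d + 231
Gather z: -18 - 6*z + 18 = -6*z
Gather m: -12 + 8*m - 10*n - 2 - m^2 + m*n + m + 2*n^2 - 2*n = -m^2 + m*(n + 9) + 2*n^2 - 12*n - 14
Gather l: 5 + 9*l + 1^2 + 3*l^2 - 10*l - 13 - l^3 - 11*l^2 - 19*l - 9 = -l^3 - 8*l^2 - 20*l - 16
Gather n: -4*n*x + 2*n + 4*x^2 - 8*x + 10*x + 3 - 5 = n*(2 - 4*x) + 4*x^2 + 2*x - 2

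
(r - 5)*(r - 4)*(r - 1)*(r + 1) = r^4 - 9*r^3 + 19*r^2 + 9*r - 20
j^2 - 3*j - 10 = (j - 5)*(j + 2)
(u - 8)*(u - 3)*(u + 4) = u^3 - 7*u^2 - 20*u + 96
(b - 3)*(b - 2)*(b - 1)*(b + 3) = b^4 - 3*b^3 - 7*b^2 + 27*b - 18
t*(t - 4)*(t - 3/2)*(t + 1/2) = t^4 - 5*t^3 + 13*t^2/4 + 3*t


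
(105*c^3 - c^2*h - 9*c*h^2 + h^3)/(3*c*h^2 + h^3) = 35*c^2/h^2 - 12*c/h + 1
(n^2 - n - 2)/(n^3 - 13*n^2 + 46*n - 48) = (n + 1)/(n^2 - 11*n + 24)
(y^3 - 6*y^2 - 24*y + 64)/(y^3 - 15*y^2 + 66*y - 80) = (y + 4)/(y - 5)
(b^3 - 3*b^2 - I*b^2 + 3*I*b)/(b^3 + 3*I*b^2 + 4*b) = (b - 3)/(b + 4*I)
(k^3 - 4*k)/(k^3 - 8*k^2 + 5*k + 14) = k*(k + 2)/(k^2 - 6*k - 7)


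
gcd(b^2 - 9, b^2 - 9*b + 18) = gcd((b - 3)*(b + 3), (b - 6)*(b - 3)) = b - 3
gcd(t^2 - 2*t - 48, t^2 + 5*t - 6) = t + 6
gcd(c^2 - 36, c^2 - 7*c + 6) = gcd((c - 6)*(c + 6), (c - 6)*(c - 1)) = c - 6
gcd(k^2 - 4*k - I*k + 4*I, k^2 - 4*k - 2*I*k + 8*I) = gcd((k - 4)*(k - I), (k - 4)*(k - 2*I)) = k - 4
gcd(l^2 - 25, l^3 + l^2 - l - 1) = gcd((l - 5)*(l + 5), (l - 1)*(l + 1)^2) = 1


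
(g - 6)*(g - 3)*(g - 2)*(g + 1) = g^4 - 10*g^3 + 25*g^2 - 36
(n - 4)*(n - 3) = n^2 - 7*n + 12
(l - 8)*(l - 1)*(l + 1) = l^3 - 8*l^2 - l + 8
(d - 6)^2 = d^2 - 12*d + 36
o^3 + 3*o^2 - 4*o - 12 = (o - 2)*(o + 2)*(o + 3)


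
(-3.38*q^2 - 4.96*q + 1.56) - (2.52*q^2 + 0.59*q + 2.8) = -5.9*q^2 - 5.55*q - 1.24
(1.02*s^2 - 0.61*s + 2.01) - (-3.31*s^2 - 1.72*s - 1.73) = 4.33*s^2 + 1.11*s + 3.74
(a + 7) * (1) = a + 7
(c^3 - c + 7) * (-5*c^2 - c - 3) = -5*c^5 - c^4 + 2*c^3 - 34*c^2 - 4*c - 21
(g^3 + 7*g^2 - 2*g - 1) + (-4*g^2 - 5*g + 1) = g^3 + 3*g^2 - 7*g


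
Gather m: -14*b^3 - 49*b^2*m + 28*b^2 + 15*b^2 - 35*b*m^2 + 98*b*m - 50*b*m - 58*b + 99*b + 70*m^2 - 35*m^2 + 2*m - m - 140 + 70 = -14*b^3 + 43*b^2 + 41*b + m^2*(35 - 35*b) + m*(-49*b^2 + 48*b + 1) - 70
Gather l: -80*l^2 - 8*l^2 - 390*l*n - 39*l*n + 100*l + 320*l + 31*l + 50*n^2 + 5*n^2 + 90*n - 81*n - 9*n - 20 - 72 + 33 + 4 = -88*l^2 + l*(451 - 429*n) + 55*n^2 - 55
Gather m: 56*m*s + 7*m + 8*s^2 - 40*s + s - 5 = m*(56*s + 7) + 8*s^2 - 39*s - 5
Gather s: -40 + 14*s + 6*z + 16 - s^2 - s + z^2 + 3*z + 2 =-s^2 + 13*s + z^2 + 9*z - 22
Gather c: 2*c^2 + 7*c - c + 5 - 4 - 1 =2*c^2 + 6*c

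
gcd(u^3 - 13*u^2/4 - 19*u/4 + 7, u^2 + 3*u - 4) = u - 1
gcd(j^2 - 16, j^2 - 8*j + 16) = j - 4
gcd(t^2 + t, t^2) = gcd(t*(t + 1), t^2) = t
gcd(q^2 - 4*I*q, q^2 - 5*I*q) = q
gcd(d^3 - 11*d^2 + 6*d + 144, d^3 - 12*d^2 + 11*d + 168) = d^2 - 5*d - 24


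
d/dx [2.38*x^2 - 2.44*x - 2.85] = 4.76*x - 2.44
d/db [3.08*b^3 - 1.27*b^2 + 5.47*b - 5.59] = 9.24*b^2 - 2.54*b + 5.47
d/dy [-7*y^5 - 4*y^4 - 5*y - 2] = -35*y^4 - 16*y^3 - 5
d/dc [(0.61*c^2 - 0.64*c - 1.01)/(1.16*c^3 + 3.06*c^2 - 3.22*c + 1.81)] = (-0.7076*c^4 + 1.4848*c^3 + 3.509*c^2 + 8.3894*c - 4.4106)/(1.3456*c^6 + 7.0992*c^5 + 1.8932*c^4 - 15.5072*c^3 + 21.4456*c^2 - 11.6564*c + 3.2761)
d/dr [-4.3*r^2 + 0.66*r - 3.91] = 0.66 - 8.6*r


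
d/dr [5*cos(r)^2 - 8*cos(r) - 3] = 2*(4 - 5*cos(r))*sin(r)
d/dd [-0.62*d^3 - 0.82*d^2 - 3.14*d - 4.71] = -1.86*d^2 - 1.64*d - 3.14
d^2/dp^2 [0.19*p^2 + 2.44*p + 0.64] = 0.380000000000000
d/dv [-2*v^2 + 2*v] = 2 - 4*v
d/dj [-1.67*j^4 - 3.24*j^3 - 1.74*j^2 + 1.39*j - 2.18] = -6.68*j^3 - 9.72*j^2 - 3.48*j + 1.39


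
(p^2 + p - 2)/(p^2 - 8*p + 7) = (p + 2)/(p - 7)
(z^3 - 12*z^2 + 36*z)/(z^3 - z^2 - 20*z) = (-z^2 + 12*z - 36)/(-z^2 + z + 20)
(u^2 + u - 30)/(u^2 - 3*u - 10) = (u + 6)/(u + 2)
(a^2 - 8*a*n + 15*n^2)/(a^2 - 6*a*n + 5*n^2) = (a - 3*n)/(a - n)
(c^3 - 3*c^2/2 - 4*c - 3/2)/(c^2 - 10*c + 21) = (2*c^2 + 3*c + 1)/(2*(c - 7))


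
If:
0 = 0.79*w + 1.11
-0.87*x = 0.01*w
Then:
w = -1.41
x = 0.02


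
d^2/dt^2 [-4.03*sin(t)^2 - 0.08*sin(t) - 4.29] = 16.12*sin(t)^2 + 0.08*sin(t) - 8.06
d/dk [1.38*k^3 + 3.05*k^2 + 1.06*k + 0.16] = 4.14*k^2 + 6.1*k + 1.06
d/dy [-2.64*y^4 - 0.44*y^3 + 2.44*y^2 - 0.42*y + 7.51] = -10.56*y^3 - 1.32*y^2 + 4.88*y - 0.42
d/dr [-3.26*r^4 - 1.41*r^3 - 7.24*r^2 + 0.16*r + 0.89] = -13.04*r^3 - 4.23*r^2 - 14.48*r + 0.16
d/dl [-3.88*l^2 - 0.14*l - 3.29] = -7.76*l - 0.14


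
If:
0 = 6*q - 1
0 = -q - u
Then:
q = 1/6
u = -1/6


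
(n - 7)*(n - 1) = n^2 - 8*n + 7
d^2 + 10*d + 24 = (d + 4)*(d + 6)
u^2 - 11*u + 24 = (u - 8)*(u - 3)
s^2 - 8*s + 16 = (s - 4)^2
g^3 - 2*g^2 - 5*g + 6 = (g - 3)*(g - 1)*(g + 2)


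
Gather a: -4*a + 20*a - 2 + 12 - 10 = 16*a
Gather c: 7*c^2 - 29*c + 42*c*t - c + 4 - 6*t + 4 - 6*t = 7*c^2 + c*(42*t - 30) - 12*t + 8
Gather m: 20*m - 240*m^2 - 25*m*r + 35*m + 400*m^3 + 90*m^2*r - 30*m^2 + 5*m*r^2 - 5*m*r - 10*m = 400*m^3 + m^2*(90*r - 270) + m*(5*r^2 - 30*r + 45)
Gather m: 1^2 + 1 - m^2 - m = -m^2 - m + 2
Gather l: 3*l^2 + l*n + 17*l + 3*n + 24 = 3*l^2 + l*(n + 17) + 3*n + 24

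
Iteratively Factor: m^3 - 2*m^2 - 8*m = (m - 4)*(m^2 + 2*m) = (m - 4)*(m + 2)*(m)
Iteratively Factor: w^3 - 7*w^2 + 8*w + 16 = (w + 1)*(w^2 - 8*w + 16) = (w - 4)*(w + 1)*(w - 4)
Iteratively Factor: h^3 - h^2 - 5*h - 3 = (h + 1)*(h^2 - 2*h - 3) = (h - 3)*(h + 1)*(h + 1)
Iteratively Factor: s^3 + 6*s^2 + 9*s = (s + 3)*(s^2 + 3*s) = (s + 3)^2*(s)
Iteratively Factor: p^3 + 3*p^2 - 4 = (p + 2)*(p^2 + p - 2) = (p - 1)*(p + 2)*(p + 2)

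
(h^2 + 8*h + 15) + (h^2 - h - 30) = 2*h^2 + 7*h - 15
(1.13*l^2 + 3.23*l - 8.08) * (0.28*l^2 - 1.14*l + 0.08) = 0.3164*l^4 - 0.3838*l^3 - 5.8542*l^2 + 9.4696*l - 0.6464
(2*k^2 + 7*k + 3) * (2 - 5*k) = -10*k^3 - 31*k^2 - k + 6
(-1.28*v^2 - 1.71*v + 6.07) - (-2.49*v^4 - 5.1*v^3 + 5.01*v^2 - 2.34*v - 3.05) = 2.49*v^4 + 5.1*v^3 - 6.29*v^2 + 0.63*v + 9.12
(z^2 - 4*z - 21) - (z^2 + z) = -5*z - 21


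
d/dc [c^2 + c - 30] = 2*c + 1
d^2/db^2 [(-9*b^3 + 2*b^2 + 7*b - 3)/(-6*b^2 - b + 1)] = 6*(-59*b^3 + 87*b^2 - 15*b + 4)/(216*b^6 + 108*b^5 - 90*b^4 - 35*b^3 + 15*b^2 + 3*b - 1)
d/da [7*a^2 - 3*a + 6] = 14*a - 3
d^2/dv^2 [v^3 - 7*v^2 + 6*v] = 6*v - 14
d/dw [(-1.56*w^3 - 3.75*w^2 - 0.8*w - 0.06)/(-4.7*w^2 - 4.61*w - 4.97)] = (7.332*w^4 + 14.3832*w^3 + 36.7871*w^2 + 36.711*w + 3.6994)/(22.09*w^4 + 43.334*w^3 + 67.9701*w^2 + 45.8234*w + 24.7009)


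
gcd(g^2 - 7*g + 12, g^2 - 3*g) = g - 3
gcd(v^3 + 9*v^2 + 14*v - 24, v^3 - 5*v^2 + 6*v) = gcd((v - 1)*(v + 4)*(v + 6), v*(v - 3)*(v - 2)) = 1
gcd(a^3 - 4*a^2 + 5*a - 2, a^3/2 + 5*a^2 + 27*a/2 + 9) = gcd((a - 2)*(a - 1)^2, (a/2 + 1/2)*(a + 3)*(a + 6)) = 1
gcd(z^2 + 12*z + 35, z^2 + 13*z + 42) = z + 7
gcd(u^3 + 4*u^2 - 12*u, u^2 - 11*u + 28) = 1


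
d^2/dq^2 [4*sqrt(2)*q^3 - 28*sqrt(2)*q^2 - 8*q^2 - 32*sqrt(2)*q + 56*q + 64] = 24*sqrt(2)*q - 56*sqrt(2) - 16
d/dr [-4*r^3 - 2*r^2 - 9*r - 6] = -12*r^2 - 4*r - 9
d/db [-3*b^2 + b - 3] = 1 - 6*b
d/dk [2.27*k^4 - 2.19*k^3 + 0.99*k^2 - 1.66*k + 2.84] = 9.08*k^3 - 6.57*k^2 + 1.98*k - 1.66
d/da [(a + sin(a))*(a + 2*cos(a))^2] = (a + 2*cos(a))*(-2*(a + sin(a))*(2*sin(a) - 1) + (a + 2*cos(a))*(cos(a) + 1))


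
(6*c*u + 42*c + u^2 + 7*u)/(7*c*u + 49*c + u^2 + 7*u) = (6*c + u)/(7*c + u)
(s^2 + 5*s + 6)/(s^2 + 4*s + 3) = (s + 2)/(s + 1)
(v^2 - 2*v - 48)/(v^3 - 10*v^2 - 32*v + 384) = 1/(v - 8)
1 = 1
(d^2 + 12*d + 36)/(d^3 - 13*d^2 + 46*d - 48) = (d^2 + 12*d + 36)/(d^3 - 13*d^2 + 46*d - 48)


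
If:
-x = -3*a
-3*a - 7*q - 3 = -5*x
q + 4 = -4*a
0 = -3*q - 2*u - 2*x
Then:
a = -5/8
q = -3/2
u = 33/8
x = -15/8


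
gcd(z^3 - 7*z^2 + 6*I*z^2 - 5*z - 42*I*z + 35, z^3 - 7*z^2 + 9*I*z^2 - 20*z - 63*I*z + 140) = z^2 + z*(-7 + 5*I) - 35*I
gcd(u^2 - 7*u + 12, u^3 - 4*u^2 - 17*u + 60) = u - 3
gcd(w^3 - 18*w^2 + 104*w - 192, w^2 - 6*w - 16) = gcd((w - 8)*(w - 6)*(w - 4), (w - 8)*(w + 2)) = w - 8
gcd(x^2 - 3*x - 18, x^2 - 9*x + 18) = x - 6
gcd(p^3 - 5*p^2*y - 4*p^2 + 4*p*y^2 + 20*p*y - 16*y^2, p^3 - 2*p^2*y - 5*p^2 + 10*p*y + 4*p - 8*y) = p - 4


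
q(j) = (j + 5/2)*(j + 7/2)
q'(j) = 2*j + 6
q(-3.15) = -0.23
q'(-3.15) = -0.30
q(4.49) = 55.85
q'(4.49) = 14.98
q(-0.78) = 4.68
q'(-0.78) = 4.44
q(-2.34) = 0.19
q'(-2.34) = 1.32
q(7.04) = 100.55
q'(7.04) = 20.08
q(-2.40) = 0.11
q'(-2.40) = 1.20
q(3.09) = 36.84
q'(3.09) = 12.18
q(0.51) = 12.07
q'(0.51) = 7.02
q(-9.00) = 35.75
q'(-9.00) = -12.00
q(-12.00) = 80.75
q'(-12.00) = -18.00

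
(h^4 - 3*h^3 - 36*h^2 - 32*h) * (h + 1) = h^5 - 2*h^4 - 39*h^3 - 68*h^2 - 32*h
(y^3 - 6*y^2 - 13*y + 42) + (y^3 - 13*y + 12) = 2*y^3 - 6*y^2 - 26*y + 54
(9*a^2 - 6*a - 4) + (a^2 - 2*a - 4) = 10*a^2 - 8*a - 8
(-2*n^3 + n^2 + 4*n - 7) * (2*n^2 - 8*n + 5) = -4*n^5 + 18*n^4 - 10*n^3 - 41*n^2 + 76*n - 35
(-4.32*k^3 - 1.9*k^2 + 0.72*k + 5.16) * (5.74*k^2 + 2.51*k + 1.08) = -24.7968*k^5 - 21.7492*k^4 - 5.3018*k^3 + 29.3736*k^2 + 13.7292*k + 5.5728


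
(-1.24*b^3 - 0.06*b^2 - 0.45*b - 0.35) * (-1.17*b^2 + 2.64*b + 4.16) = 1.4508*b^5 - 3.2034*b^4 - 4.7903*b^3 - 1.0281*b^2 - 2.796*b - 1.456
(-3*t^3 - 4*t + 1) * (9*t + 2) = -27*t^4 - 6*t^3 - 36*t^2 + t + 2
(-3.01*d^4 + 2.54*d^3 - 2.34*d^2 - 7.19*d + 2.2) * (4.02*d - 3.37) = -12.1002*d^5 + 20.3545*d^4 - 17.9666*d^3 - 21.018*d^2 + 33.0743*d - 7.414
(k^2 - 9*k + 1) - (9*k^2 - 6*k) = -8*k^2 - 3*k + 1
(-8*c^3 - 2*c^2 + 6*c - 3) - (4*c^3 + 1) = -12*c^3 - 2*c^2 + 6*c - 4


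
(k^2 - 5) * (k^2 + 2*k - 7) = k^4 + 2*k^3 - 12*k^2 - 10*k + 35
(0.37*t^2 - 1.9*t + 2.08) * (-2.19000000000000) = -0.8103*t^2 + 4.161*t - 4.5552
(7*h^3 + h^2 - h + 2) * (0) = 0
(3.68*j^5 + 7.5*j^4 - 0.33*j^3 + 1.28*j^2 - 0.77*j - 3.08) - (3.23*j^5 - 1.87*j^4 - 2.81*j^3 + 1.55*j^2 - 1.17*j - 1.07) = 0.45*j^5 + 9.37*j^4 + 2.48*j^3 - 0.27*j^2 + 0.4*j - 2.01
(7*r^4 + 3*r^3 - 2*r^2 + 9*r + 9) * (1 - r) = -7*r^5 + 4*r^4 + 5*r^3 - 11*r^2 + 9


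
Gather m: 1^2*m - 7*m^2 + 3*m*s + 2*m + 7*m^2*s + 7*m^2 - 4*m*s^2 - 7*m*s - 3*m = 7*m^2*s + m*(-4*s^2 - 4*s)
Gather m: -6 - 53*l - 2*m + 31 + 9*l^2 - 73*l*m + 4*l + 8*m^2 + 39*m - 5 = 9*l^2 - 49*l + 8*m^2 + m*(37 - 73*l) + 20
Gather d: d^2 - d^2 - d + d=0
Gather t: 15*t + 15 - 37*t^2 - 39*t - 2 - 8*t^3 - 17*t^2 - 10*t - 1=-8*t^3 - 54*t^2 - 34*t + 12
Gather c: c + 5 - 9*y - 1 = c - 9*y + 4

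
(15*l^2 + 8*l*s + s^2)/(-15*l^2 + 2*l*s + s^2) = (3*l + s)/(-3*l + s)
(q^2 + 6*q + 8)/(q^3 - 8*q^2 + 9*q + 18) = (q^2 + 6*q + 8)/(q^3 - 8*q^2 + 9*q + 18)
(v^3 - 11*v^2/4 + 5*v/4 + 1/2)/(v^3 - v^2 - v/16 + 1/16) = 4*(v - 2)/(4*v - 1)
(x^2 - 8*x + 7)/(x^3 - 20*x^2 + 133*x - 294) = (x - 1)/(x^2 - 13*x + 42)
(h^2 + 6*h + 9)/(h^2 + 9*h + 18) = (h + 3)/(h + 6)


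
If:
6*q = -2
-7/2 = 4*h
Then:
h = -7/8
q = -1/3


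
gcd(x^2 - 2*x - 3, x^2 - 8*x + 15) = x - 3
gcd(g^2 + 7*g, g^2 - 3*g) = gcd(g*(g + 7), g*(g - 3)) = g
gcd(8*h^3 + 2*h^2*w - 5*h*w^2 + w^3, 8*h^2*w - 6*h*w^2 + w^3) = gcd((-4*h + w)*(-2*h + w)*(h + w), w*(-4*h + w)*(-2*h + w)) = 8*h^2 - 6*h*w + w^2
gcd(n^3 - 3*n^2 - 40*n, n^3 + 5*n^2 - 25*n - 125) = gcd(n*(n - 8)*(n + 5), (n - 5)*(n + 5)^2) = n + 5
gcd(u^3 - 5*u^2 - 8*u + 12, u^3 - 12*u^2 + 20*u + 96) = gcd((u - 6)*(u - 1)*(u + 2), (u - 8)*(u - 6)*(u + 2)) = u^2 - 4*u - 12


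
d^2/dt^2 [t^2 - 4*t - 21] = 2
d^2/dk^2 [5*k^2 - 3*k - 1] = 10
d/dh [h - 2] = 1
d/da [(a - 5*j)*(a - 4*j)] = 2*a - 9*j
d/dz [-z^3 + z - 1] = 1 - 3*z^2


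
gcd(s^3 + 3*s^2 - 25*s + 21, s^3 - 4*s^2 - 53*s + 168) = s^2 + 4*s - 21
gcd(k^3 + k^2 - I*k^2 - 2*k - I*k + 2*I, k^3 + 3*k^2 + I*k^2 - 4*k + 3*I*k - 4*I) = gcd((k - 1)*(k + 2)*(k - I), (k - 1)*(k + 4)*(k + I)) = k - 1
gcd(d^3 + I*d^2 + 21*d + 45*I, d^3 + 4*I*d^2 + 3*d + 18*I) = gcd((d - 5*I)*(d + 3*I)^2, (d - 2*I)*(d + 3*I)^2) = d^2 + 6*I*d - 9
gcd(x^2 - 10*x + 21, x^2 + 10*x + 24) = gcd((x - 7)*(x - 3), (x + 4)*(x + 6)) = 1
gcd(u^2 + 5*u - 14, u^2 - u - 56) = u + 7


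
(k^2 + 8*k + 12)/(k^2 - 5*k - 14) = (k + 6)/(k - 7)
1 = 1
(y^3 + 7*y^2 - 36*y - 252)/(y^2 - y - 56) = (y^2 - 36)/(y - 8)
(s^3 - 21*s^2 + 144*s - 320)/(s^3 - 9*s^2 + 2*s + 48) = (s^2 - 13*s + 40)/(s^2 - s - 6)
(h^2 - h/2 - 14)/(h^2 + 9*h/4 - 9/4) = 2*(2*h^2 - h - 28)/(4*h^2 + 9*h - 9)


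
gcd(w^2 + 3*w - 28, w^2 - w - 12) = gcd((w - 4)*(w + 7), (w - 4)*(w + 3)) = w - 4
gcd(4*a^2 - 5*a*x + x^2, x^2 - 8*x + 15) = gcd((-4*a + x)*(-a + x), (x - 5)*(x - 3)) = 1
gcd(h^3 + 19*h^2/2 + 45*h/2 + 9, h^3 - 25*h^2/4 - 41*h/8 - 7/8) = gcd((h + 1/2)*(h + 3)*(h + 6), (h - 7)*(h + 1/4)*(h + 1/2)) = h + 1/2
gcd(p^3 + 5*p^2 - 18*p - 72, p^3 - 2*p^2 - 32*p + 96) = p^2 + 2*p - 24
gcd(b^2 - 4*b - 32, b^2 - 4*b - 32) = b^2 - 4*b - 32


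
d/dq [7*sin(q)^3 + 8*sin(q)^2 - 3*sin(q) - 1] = (21*sin(q)^2 + 16*sin(q) - 3)*cos(q)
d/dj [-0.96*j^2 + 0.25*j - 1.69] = 0.25 - 1.92*j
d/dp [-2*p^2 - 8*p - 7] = -4*p - 8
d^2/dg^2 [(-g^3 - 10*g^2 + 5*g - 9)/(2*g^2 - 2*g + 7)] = 2*(-10*g^3 + 354*g^2 - 249*g - 330)/(8*g^6 - 24*g^5 + 108*g^4 - 176*g^3 + 378*g^2 - 294*g + 343)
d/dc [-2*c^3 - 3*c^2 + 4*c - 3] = -6*c^2 - 6*c + 4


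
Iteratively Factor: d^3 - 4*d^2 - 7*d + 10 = (d - 5)*(d^2 + d - 2) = (d - 5)*(d + 2)*(d - 1)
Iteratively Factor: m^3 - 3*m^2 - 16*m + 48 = (m - 4)*(m^2 + m - 12) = (m - 4)*(m + 4)*(m - 3)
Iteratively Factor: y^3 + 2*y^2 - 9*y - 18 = (y - 3)*(y^2 + 5*y + 6) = (y - 3)*(y + 3)*(y + 2)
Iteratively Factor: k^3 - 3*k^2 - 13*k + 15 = (k + 3)*(k^2 - 6*k + 5) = (k - 1)*(k + 3)*(k - 5)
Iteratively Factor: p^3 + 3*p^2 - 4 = (p + 2)*(p^2 + p - 2) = (p - 1)*(p + 2)*(p + 2)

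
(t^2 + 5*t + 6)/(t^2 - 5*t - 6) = (t^2 + 5*t + 6)/(t^2 - 5*t - 6)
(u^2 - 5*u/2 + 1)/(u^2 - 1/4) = 2*(u - 2)/(2*u + 1)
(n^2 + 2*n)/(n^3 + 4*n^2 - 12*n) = (n + 2)/(n^2 + 4*n - 12)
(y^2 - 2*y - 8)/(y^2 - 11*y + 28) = (y + 2)/(y - 7)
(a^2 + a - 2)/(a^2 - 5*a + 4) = (a + 2)/(a - 4)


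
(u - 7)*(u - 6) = u^2 - 13*u + 42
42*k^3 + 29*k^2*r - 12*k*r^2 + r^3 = (-7*k + r)*(-6*k + r)*(k + r)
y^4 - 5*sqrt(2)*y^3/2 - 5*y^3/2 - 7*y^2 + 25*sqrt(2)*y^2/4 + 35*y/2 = y*(y - 5/2)*(y - 7*sqrt(2)/2)*(y + sqrt(2))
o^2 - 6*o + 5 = (o - 5)*(o - 1)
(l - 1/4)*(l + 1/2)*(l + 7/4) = l^3 + 2*l^2 + 5*l/16 - 7/32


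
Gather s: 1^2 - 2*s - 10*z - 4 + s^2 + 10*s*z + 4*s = s^2 + s*(10*z + 2) - 10*z - 3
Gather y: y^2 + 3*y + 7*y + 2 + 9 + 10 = y^2 + 10*y + 21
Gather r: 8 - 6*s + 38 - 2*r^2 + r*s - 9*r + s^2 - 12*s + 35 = -2*r^2 + r*(s - 9) + s^2 - 18*s + 81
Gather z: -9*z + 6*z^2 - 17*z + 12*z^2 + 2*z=18*z^2 - 24*z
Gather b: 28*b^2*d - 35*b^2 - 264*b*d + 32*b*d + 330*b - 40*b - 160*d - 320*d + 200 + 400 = b^2*(28*d - 35) + b*(290 - 232*d) - 480*d + 600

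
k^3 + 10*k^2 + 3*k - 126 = (k - 3)*(k + 6)*(k + 7)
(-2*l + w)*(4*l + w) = -8*l^2 + 2*l*w + w^2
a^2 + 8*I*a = a*(a + 8*I)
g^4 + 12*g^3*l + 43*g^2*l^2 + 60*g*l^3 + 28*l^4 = (g + l)*(g + 2*l)^2*(g + 7*l)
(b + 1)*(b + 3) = b^2 + 4*b + 3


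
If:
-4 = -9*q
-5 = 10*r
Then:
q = 4/9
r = -1/2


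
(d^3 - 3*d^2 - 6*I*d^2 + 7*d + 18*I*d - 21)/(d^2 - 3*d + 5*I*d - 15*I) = (d^2 - 6*I*d + 7)/(d + 5*I)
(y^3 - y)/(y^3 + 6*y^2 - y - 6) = y/(y + 6)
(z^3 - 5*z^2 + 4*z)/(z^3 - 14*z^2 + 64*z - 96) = z*(z - 1)/(z^2 - 10*z + 24)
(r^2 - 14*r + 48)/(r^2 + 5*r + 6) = (r^2 - 14*r + 48)/(r^2 + 5*r + 6)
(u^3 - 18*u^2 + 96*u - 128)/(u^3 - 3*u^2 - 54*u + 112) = (u - 8)/(u + 7)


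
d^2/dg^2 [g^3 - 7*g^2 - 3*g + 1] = 6*g - 14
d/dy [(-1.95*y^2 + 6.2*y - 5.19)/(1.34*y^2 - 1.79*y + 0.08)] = (-4.8175*y^2 + 13.5972*y - 8.7941)/(1.7956*y^4 - 4.7972*y^3 + 3.4185*y^2 - 0.2864*y + 0.0064)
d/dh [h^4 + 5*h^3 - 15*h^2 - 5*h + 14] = 4*h^3 + 15*h^2 - 30*h - 5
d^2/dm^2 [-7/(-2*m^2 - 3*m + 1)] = 14*(-4*m^2 - 6*m + (4*m + 3)^2 + 2)/(2*m^2 + 3*m - 1)^3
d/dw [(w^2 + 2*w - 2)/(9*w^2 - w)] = (-19*w^2 + 36*w - 2)/(w^2*(81*w^2 - 18*w + 1))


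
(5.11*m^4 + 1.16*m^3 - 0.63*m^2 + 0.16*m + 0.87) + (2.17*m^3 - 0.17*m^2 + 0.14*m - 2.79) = 5.11*m^4 + 3.33*m^3 - 0.8*m^2 + 0.3*m - 1.92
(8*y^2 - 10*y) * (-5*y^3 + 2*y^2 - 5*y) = -40*y^5 + 66*y^4 - 60*y^3 + 50*y^2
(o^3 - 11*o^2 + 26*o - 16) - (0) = o^3 - 11*o^2 + 26*o - 16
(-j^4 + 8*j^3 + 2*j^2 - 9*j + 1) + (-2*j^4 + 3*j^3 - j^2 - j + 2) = -3*j^4 + 11*j^3 + j^2 - 10*j + 3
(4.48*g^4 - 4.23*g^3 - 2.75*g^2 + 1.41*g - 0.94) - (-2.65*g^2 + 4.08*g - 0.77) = 4.48*g^4 - 4.23*g^3 - 0.1*g^2 - 2.67*g - 0.17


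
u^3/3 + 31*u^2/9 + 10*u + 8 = (u/3 + 1)*(u + 4/3)*(u + 6)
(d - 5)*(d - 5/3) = d^2 - 20*d/3 + 25/3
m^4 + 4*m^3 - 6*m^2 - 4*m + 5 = (m - 1)^2*(m + 1)*(m + 5)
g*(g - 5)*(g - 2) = g^3 - 7*g^2 + 10*g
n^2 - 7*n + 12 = (n - 4)*(n - 3)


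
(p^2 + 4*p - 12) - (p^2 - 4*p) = 8*p - 12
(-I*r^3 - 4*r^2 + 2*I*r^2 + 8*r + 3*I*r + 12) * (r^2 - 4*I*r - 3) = -I*r^5 - 8*r^4 + 2*I*r^4 + 16*r^3 + 22*I*r^3 + 36*r^2 - 38*I*r^2 - 24*r - 57*I*r - 36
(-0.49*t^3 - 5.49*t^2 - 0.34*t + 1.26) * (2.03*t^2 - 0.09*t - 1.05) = -0.9947*t^5 - 11.1006*t^4 + 0.3184*t^3 + 8.3529*t^2 + 0.2436*t - 1.323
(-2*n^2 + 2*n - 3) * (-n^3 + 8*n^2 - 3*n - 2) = 2*n^5 - 18*n^4 + 25*n^3 - 26*n^2 + 5*n + 6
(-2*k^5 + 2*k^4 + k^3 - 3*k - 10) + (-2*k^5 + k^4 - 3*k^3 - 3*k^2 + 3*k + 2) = -4*k^5 + 3*k^4 - 2*k^3 - 3*k^2 - 8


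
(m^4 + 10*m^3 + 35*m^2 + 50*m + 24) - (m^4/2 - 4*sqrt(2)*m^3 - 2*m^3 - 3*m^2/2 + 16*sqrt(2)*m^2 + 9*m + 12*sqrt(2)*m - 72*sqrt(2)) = m^4/2 + 4*sqrt(2)*m^3 + 12*m^3 - 16*sqrt(2)*m^2 + 73*m^2/2 - 12*sqrt(2)*m + 41*m + 24 + 72*sqrt(2)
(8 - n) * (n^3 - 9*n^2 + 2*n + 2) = -n^4 + 17*n^3 - 74*n^2 + 14*n + 16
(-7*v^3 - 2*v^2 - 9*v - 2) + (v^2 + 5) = -7*v^3 - v^2 - 9*v + 3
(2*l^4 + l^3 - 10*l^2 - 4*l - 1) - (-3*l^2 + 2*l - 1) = 2*l^4 + l^3 - 7*l^2 - 6*l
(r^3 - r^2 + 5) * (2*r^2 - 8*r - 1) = 2*r^5 - 10*r^4 + 7*r^3 + 11*r^2 - 40*r - 5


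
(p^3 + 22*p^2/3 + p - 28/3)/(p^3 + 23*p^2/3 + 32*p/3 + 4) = (3*p^3 + 22*p^2 + 3*p - 28)/(3*p^3 + 23*p^2 + 32*p + 12)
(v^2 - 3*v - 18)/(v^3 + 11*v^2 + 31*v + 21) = (v - 6)/(v^2 + 8*v + 7)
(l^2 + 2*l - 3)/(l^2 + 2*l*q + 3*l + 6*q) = (l - 1)/(l + 2*q)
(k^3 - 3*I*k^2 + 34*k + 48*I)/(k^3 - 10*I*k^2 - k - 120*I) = (k + 2*I)/(k - 5*I)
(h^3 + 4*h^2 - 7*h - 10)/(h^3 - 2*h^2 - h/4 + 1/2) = 4*(h^2 + 6*h + 5)/(4*h^2 - 1)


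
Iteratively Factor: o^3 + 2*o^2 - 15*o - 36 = (o + 3)*(o^2 - o - 12) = (o + 3)^2*(o - 4)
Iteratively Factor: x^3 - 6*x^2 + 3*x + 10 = (x - 2)*(x^2 - 4*x - 5) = (x - 5)*(x - 2)*(x + 1)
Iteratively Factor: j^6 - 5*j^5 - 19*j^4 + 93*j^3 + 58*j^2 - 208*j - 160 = (j - 5)*(j^5 - 19*j^3 - 2*j^2 + 48*j + 32) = (j - 5)*(j - 2)*(j^4 + 2*j^3 - 15*j^2 - 32*j - 16) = (j - 5)*(j - 2)*(j + 4)*(j^3 - 2*j^2 - 7*j - 4) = (j - 5)*(j - 2)*(j + 1)*(j + 4)*(j^2 - 3*j - 4) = (j - 5)*(j - 2)*(j + 1)^2*(j + 4)*(j - 4)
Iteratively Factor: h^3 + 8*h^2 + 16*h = (h + 4)*(h^2 + 4*h) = h*(h + 4)*(h + 4)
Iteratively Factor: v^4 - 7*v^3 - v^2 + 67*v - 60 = (v - 4)*(v^3 - 3*v^2 - 13*v + 15) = (v - 5)*(v - 4)*(v^2 + 2*v - 3) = (v - 5)*(v - 4)*(v - 1)*(v + 3)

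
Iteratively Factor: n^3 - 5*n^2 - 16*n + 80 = (n - 5)*(n^2 - 16) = (n - 5)*(n - 4)*(n + 4)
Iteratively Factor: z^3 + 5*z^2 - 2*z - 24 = (z + 3)*(z^2 + 2*z - 8) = (z - 2)*(z + 3)*(z + 4)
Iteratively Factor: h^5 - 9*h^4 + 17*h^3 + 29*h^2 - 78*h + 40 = (h - 4)*(h^4 - 5*h^3 - 3*h^2 + 17*h - 10) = (h - 4)*(h - 1)*(h^3 - 4*h^2 - 7*h + 10) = (h - 5)*(h - 4)*(h - 1)*(h^2 + h - 2) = (h - 5)*(h - 4)*(h - 1)^2*(h + 2)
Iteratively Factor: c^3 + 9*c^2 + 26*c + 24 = (c + 4)*(c^2 + 5*c + 6) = (c + 3)*(c + 4)*(c + 2)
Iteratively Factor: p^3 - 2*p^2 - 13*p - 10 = (p + 1)*(p^2 - 3*p - 10) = (p + 1)*(p + 2)*(p - 5)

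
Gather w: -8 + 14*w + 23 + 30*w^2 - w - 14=30*w^2 + 13*w + 1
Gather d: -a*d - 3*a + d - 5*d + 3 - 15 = -3*a + d*(-a - 4) - 12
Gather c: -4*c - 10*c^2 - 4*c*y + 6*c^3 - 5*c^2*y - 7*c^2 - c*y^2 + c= 6*c^3 + c^2*(-5*y - 17) + c*(-y^2 - 4*y - 3)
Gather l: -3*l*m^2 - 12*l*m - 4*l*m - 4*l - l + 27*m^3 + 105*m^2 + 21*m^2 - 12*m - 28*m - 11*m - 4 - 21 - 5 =l*(-3*m^2 - 16*m - 5) + 27*m^3 + 126*m^2 - 51*m - 30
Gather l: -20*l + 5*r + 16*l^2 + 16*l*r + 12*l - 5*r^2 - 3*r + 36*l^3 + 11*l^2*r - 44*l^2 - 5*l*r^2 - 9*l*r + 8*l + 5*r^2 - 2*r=36*l^3 + l^2*(11*r - 28) + l*(-5*r^2 + 7*r)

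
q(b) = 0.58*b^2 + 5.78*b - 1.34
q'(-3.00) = 2.30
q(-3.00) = -13.46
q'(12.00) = 19.70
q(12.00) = 151.54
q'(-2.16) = 3.27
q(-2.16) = -11.12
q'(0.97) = 6.91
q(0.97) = 4.81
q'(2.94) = 9.19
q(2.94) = 20.67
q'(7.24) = 14.18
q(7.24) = 70.91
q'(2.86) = 9.10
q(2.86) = 19.93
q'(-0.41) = 5.30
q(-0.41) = -3.61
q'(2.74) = 8.96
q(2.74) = 18.85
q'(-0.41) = 5.30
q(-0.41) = -3.61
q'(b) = 1.16*b + 5.78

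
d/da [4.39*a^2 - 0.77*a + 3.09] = 8.78*a - 0.77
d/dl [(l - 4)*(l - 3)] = 2*l - 7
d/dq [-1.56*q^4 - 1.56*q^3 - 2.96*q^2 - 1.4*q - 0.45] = -6.24*q^3 - 4.68*q^2 - 5.92*q - 1.4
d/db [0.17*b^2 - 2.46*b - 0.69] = 0.34*b - 2.46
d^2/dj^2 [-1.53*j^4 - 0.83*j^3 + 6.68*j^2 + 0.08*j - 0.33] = -18.36*j^2 - 4.98*j + 13.36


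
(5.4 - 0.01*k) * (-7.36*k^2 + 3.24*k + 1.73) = 0.0736*k^3 - 39.7764*k^2 + 17.4787*k + 9.342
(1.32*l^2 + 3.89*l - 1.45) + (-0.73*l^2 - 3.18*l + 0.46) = 0.59*l^2 + 0.71*l - 0.99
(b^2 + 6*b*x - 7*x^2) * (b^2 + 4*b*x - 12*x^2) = b^4 + 10*b^3*x + 5*b^2*x^2 - 100*b*x^3 + 84*x^4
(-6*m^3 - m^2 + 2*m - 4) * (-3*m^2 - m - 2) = 18*m^5 + 9*m^4 + 7*m^3 + 12*m^2 + 8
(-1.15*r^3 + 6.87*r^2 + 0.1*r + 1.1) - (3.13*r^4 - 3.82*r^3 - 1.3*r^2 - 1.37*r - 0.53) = -3.13*r^4 + 2.67*r^3 + 8.17*r^2 + 1.47*r + 1.63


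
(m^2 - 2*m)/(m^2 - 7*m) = (m - 2)/(m - 7)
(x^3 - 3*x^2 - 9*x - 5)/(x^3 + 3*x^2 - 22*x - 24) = (x^2 - 4*x - 5)/(x^2 + 2*x - 24)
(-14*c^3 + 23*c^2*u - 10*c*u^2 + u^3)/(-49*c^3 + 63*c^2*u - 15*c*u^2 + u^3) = (-2*c + u)/(-7*c + u)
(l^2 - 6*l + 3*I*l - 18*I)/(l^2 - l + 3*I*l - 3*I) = (l - 6)/(l - 1)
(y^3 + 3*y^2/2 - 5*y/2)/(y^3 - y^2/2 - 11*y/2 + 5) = y/(y - 2)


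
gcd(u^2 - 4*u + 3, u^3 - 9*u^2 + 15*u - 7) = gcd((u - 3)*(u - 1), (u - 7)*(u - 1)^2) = u - 1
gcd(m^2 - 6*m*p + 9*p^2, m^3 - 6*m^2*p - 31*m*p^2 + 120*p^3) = -m + 3*p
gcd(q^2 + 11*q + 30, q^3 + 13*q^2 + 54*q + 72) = q + 6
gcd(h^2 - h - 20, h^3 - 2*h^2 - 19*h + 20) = h^2 - h - 20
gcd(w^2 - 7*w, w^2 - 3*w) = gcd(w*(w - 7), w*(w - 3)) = w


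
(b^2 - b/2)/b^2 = (b - 1/2)/b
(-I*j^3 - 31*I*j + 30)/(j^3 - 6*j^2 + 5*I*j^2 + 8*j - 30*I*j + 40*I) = (-I*j^2 - 5*j - 6*I)/(j^2 - 6*j + 8)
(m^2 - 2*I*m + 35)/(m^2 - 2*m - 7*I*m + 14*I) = (m + 5*I)/(m - 2)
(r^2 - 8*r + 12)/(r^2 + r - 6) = (r - 6)/(r + 3)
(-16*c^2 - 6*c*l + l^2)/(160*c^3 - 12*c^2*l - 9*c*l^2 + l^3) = (-2*c - l)/(20*c^2 + c*l - l^2)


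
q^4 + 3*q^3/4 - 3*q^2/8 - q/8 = q*(q - 1/2)*(q + 1/4)*(q + 1)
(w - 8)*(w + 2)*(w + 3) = w^3 - 3*w^2 - 34*w - 48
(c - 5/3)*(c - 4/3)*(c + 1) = c^3 - 2*c^2 - 7*c/9 + 20/9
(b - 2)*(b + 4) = b^2 + 2*b - 8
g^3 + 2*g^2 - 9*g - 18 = (g - 3)*(g + 2)*(g + 3)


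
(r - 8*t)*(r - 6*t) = r^2 - 14*r*t + 48*t^2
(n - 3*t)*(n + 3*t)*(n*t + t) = n^3*t + n^2*t - 9*n*t^3 - 9*t^3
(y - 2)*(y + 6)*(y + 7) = y^3 + 11*y^2 + 16*y - 84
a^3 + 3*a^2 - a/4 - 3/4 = (a - 1/2)*(a + 1/2)*(a + 3)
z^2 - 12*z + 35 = (z - 7)*(z - 5)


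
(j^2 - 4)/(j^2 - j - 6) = (j - 2)/(j - 3)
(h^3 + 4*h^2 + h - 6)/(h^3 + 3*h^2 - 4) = (h + 3)/(h + 2)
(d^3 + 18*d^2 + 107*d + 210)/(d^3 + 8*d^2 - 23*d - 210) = (d + 5)/(d - 5)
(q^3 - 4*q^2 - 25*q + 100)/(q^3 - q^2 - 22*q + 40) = (q - 5)/(q - 2)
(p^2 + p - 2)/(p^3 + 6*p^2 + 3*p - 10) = 1/(p + 5)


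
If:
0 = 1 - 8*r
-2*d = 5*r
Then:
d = -5/16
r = 1/8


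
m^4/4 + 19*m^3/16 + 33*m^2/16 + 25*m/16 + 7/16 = (m/4 + 1/4)*(m + 1)^2*(m + 7/4)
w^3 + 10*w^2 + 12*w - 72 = (w - 2)*(w + 6)^2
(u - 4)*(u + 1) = u^2 - 3*u - 4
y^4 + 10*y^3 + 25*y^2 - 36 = (y - 1)*(y + 2)*(y + 3)*(y + 6)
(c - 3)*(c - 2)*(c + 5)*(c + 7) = c^4 + 7*c^3 - 19*c^2 - 103*c + 210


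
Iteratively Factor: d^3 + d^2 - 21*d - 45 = (d + 3)*(d^2 - 2*d - 15) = (d + 3)^2*(d - 5)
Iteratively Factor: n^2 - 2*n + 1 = (n - 1)*(n - 1)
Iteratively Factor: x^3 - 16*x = (x)*(x^2 - 16) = x*(x - 4)*(x + 4)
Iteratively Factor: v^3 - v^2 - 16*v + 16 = (v + 4)*(v^2 - 5*v + 4) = (v - 1)*(v + 4)*(v - 4)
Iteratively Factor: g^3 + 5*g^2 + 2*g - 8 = (g + 2)*(g^2 + 3*g - 4) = (g - 1)*(g + 2)*(g + 4)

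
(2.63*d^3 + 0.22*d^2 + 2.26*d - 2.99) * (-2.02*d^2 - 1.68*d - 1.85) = -5.3126*d^5 - 4.8628*d^4 - 9.8003*d^3 + 1.836*d^2 + 0.8422*d + 5.5315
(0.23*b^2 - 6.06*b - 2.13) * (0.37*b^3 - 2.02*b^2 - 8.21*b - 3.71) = 0.0851*b^5 - 2.7068*b^4 + 9.5648*b^3 + 53.2019*b^2 + 39.9699*b + 7.9023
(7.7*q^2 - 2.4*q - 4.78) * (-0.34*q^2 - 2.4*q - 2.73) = -2.618*q^4 - 17.664*q^3 - 13.6358*q^2 + 18.024*q + 13.0494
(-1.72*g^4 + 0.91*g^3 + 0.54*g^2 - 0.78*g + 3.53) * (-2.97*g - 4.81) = 5.1084*g^5 + 5.5705*g^4 - 5.9809*g^3 - 0.2808*g^2 - 6.7323*g - 16.9793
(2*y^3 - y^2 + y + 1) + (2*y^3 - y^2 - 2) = 4*y^3 - 2*y^2 + y - 1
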